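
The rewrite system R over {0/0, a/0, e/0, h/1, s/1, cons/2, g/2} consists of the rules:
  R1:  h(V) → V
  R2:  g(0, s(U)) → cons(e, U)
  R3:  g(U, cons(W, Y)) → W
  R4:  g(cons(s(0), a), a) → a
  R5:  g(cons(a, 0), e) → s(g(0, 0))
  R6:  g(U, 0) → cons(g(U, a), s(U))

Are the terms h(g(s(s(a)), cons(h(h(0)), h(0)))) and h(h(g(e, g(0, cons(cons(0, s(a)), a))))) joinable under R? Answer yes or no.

Reduce t₁ = h(g(s(s(a)), cons(h(h(0)), h(0)))):
1. h(g(s(s(a)), cons(h(h(0)), h(0))))  →  g(s(s(a)), cons(h(h(0)), h(0)))   [R1 at ε]
2. g(s(s(a)), cons(h(h(0)), h(0)))  →  h(h(0))   [R3 at ε]
3. h(h(0))  →  h(0)   [R1 at ε]
4. h(0)  →  0   [R1 at ε]

Reduce t₂ = h(h(g(e, g(0, cons(cons(0, s(a)), a))))):
1. h(h(g(e, g(0, cons(cons(0, s(a)), a)))))  →  h(g(e, g(0, cons(cons(0, s(a)), a))))   [R1 at ε]
2. h(g(e, g(0, cons(cons(0, s(a)), a))))  →  g(e, g(0, cons(cons(0, s(a)), a)))   [R1 at ε]
3. g(e, g(0, cons(cons(0, s(a)), a)))  →  g(e, cons(0, s(a)))   [R3 at 2]
4. g(e, cons(0, s(a)))  →  0   [R3 at ε]

yes — NF(t₁) = 0, NF(t₂) = 0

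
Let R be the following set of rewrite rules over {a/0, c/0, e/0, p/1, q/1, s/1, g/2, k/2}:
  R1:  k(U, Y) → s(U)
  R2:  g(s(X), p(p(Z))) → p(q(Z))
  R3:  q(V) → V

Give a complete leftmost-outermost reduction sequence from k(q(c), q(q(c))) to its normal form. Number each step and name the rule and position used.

1. k(q(c), q(q(c)))  →  s(q(c))   [R1 at ε]
2. s(q(c))  →  s(c)   [R3 at 1]

s(c)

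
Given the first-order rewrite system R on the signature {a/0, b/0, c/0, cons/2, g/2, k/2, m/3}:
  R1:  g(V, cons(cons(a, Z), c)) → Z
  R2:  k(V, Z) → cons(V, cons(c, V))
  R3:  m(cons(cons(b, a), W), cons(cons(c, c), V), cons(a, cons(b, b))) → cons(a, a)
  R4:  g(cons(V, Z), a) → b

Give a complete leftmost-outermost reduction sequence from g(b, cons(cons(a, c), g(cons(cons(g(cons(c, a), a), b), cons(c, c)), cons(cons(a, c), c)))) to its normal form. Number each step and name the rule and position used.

1. g(b, cons(cons(a, c), g(cons(cons(g(cons(c, a), a), b), cons(c, c)), cons(cons(a, c), c))))  →  g(b, cons(cons(a, c), c))   [R1 at 2.2]
2. g(b, cons(cons(a, c), c))  →  c   [R1 at ε]

c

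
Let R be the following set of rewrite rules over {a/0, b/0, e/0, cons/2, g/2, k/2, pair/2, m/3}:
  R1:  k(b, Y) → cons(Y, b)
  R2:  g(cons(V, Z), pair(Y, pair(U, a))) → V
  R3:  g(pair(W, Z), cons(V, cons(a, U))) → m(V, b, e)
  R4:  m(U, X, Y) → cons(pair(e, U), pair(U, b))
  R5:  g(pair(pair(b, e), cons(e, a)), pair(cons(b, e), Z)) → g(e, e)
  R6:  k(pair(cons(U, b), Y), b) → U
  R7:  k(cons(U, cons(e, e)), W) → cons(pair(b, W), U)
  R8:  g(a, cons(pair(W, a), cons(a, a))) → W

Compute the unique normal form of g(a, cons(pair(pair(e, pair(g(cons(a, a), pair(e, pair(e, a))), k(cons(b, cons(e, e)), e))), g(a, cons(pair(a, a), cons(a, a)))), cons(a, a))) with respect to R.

pair(e, pair(a, cons(pair(b, e), b)))

1. g(a, cons(pair(pair(e, pair(g(cons(a, a), pair(e, pair(e, a))), k(cons(b, cons(e, e)), e))), g(a, cons(pair(a, a), cons(a, a)))), cons(a, a)))  →  g(a, cons(pair(pair(e, pair(a, k(cons(b, cons(e, e)), e))), g(a, cons(pair(a, a), cons(a, a)))), cons(a, a)))   [R2 at 2.1.1.2.1]
2. g(a, cons(pair(pair(e, pair(a, k(cons(b, cons(e, e)), e))), g(a, cons(pair(a, a), cons(a, a)))), cons(a, a)))  →  g(a, cons(pair(pair(e, pair(a, cons(pair(b, e), b))), g(a, cons(pair(a, a), cons(a, a)))), cons(a, a)))   [R7 at 2.1.1.2.2]
3. g(a, cons(pair(pair(e, pair(a, cons(pair(b, e), b))), g(a, cons(pair(a, a), cons(a, a)))), cons(a, a)))  →  g(a, cons(pair(pair(e, pair(a, cons(pair(b, e), b))), a), cons(a, a)))   [R8 at 2.1.2]
4. g(a, cons(pair(pair(e, pair(a, cons(pair(b, e), b))), a), cons(a, a)))  →  pair(e, pair(a, cons(pair(b, e), b)))   [R8 at ε]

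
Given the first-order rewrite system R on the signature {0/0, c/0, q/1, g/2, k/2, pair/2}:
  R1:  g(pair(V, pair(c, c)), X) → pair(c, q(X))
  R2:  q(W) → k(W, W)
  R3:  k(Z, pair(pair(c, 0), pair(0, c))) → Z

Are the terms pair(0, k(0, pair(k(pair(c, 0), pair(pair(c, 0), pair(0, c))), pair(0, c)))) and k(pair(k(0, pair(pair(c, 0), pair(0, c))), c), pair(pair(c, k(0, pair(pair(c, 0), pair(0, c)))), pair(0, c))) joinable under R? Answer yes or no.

Reduce t₁ = pair(0, k(0, pair(k(pair(c, 0), pair(pair(c, 0), pair(0, c))), pair(0, c)))):
1. pair(0, k(0, pair(k(pair(c, 0), pair(pair(c, 0), pair(0, c))), pair(0, c))))  →  pair(0, k(0, pair(pair(c, 0), pair(0, c))))   [R3 at 2.2.1]
2. pair(0, k(0, pair(pair(c, 0), pair(0, c))))  →  pair(0, 0)   [R3 at 2]

Reduce t₂ = k(pair(k(0, pair(pair(c, 0), pair(0, c))), c), pair(pair(c, k(0, pair(pair(c, 0), pair(0, c)))), pair(0, c))):
1. k(pair(k(0, pair(pair(c, 0), pair(0, c))), c), pair(pair(c, k(0, pair(pair(c, 0), pair(0, c)))), pair(0, c)))  →  k(pair(0, c), pair(pair(c, k(0, pair(pair(c, 0), pair(0, c)))), pair(0, c)))   [R3 at 1.1]
2. k(pair(0, c), pair(pair(c, k(0, pair(pair(c, 0), pair(0, c)))), pair(0, c)))  →  k(pair(0, c), pair(pair(c, 0), pair(0, c)))   [R3 at 2.1.2]
3. k(pair(0, c), pair(pair(c, 0), pair(0, c)))  →  pair(0, c)   [R3 at ε]

no — NF(t₁) = pair(0, 0), NF(t₂) = pair(0, c)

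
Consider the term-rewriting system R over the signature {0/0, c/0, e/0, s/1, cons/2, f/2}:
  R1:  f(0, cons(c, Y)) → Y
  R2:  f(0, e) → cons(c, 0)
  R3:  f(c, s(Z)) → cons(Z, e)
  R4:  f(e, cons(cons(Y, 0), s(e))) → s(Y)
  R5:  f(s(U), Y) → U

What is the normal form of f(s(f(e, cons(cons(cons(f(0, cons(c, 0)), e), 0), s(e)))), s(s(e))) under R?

s(cons(0, e))

1. f(s(f(e, cons(cons(cons(f(0, cons(c, 0)), e), 0), s(e)))), s(s(e)))  →  f(e, cons(cons(cons(f(0, cons(c, 0)), e), 0), s(e)))   [R5 at ε]
2. f(e, cons(cons(cons(f(0, cons(c, 0)), e), 0), s(e)))  →  s(cons(f(0, cons(c, 0)), e))   [R4 at ε]
3. s(cons(f(0, cons(c, 0)), e))  →  s(cons(0, e))   [R1 at 1.1]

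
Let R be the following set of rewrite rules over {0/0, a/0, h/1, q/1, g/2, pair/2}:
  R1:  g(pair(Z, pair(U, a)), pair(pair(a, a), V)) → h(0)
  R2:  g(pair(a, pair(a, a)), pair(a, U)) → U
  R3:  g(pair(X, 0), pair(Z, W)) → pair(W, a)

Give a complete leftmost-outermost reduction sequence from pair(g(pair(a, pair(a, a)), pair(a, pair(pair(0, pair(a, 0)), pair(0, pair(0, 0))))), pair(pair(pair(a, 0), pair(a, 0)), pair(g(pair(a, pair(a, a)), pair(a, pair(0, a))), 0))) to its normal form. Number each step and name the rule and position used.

pair(pair(pair(0, pair(a, 0)), pair(0, pair(0, 0))), pair(pair(pair(a, 0), pair(a, 0)), pair(pair(0, a), 0)))

1. pair(g(pair(a, pair(a, a)), pair(a, pair(pair(0, pair(a, 0)), pair(0, pair(0, 0))))), pair(pair(pair(a, 0), pair(a, 0)), pair(g(pair(a, pair(a, a)), pair(a, pair(0, a))), 0)))  →  pair(pair(pair(0, pair(a, 0)), pair(0, pair(0, 0))), pair(pair(pair(a, 0), pair(a, 0)), pair(g(pair(a, pair(a, a)), pair(a, pair(0, a))), 0)))   [R2 at 1]
2. pair(pair(pair(0, pair(a, 0)), pair(0, pair(0, 0))), pair(pair(pair(a, 0), pair(a, 0)), pair(g(pair(a, pair(a, a)), pair(a, pair(0, a))), 0)))  →  pair(pair(pair(0, pair(a, 0)), pair(0, pair(0, 0))), pair(pair(pair(a, 0), pair(a, 0)), pair(pair(0, a), 0)))   [R2 at 2.2.1]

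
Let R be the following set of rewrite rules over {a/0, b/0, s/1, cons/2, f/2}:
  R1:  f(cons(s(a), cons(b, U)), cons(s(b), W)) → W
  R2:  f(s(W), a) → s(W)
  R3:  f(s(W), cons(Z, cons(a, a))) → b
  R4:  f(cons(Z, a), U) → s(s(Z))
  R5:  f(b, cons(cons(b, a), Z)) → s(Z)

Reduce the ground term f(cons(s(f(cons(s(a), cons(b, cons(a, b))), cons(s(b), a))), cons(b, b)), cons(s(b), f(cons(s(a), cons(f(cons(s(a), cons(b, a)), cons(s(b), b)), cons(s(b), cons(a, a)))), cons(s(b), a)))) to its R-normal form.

a

1. f(cons(s(f(cons(s(a), cons(b, cons(a, b))), cons(s(b), a))), cons(b, b)), cons(s(b), f(cons(s(a), cons(f(cons(s(a), cons(b, a)), cons(s(b), b)), cons(s(b), cons(a, a)))), cons(s(b), a))))  →  f(cons(s(a), cons(b, b)), cons(s(b), f(cons(s(a), cons(f(cons(s(a), cons(b, a)), cons(s(b), b)), cons(s(b), cons(a, a)))), cons(s(b), a))))   [R1 at 1.1.1]
2. f(cons(s(a), cons(b, b)), cons(s(b), f(cons(s(a), cons(f(cons(s(a), cons(b, a)), cons(s(b), b)), cons(s(b), cons(a, a)))), cons(s(b), a))))  →  f(cons(s(a), cons(f(cons(s(a), cons(b, a)), cons(s(b), b)), cons(s(b), cons(a, a)))), cons(s(b), a))   [R1 at ε]
3. f(cons(s(a), cons(f(cons(s(a), cons(b, a)), cons(s(b), b)), cons(s(b), cons(a, a)))), cons(s(b), a))  →  f(cons(s(a), cons(b, cons(s(b), cons(a, a)))), cons(s(b), a))   [R1 at 1.2.1]
4. f(cons(s(a), cons(b, cons(s(b), cons(a, a)))), cons(s(b), a))  →  a   [R1 at ε]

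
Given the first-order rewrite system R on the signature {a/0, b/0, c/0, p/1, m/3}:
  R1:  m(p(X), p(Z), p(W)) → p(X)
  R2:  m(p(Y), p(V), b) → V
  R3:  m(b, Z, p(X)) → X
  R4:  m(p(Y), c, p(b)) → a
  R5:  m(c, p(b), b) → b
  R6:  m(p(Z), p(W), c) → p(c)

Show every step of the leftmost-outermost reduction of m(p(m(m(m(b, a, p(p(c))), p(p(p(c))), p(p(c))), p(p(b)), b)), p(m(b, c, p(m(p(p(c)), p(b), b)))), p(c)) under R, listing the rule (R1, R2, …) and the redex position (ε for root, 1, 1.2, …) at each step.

1. m(p(m(m(m(b, a, p(p(c))), p(p(p(c))), p(p(c))), p(p(b)), b)), p(m(b, c, p(m(p(p(c)), p(b), b)))), p(c))  →  p(m(m(m(b, a, p(p(c))), p(p(p(c))), p(p(c))), p(p(b)), b))   [R1 at ε]
2. p(m(m(m(b, a, p(p(c))), p(p(p(c))), p(p(c))), p(p(b)), b))  →  p(m(m(p(c), p(p(p(c))), p(p(c))), p(p(b)), b))   [R3 at 1.1.1]
3. p(m(m(p(c), p(p(p(c))), p(p(c))), p(p(b)), b))  →  p(m(p(c), p(p(b)), b))   [R1 at 1.1]
4. p(m(p(c), p(p(b)), b))  →  p(p(b))   [R2 at 1]

p(p(b))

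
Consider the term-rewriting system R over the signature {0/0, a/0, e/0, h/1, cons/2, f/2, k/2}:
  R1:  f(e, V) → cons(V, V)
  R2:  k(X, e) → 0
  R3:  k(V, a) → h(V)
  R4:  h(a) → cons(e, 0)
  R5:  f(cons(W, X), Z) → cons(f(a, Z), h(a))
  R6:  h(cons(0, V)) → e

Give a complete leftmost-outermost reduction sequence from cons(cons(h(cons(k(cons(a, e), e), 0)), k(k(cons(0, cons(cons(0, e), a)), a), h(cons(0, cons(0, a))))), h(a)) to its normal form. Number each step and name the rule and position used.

cons(cons(e, 0), cons(e, 0))

1. cons(cons(h(cons(k(cons(a, e), e), 0)), k(k(cons(0, cons(cons(0, e), a)), a), h(cons(0, cons(0, a))))), h(a))  →  cons(cons(h(cons(0, 0)), k(k(cons(0, cons(cons(0, e), a)), a), h(cons(0, cons(0, a))))), h(a))   [R2 at 1.1.1.1]
2. cons(cons(h(cons(0, 0)), k(k(cons(0, cons(cons(0, e), a)), a), h(cons(0, cons(0, a))))), h(a))  →  cons(cons(e, k(k(cons(0, cons(cons(0, e), a)), a), h(cons(0, cons(0, a))))), h(a))   [R6 at 1.1]
3. cons(cons(e, k(k(cons(0, cons(cons(0, e), a)), a), h(cons(0, cons(0, a))))), h(a))  →  cons(cons(e, k(h(cons(0, cons(cons(0, e), a))), h(cons(0, cons(0, a))))), h(a))   [R3 at 1.2.1]
4. cons(cons(e, k(h(cons(0, cons(cons(0, e), a))), h(cons(0, cons(0, a))))), h(a))  →  cons(cons(e, k(e, h(cons(0, cons(0, a))))), h(a))   [R6 at 1.2.1]
5. cons(cons(e, k(e, h(cons(0, cons(0, a))))), h(a))  →  cons(cons(e, k(e, e)), h(a))   [R6 at 1.2.2]
6. cons(cons(e, k(e, e)), h(a))  →  cons(cons(e, 0), h(a))   [R2 at 1.2]
7. cons(cons(e, 0), h(a))  →  cons(cons(e, 0), cons(e, 0))   [R4 at 2]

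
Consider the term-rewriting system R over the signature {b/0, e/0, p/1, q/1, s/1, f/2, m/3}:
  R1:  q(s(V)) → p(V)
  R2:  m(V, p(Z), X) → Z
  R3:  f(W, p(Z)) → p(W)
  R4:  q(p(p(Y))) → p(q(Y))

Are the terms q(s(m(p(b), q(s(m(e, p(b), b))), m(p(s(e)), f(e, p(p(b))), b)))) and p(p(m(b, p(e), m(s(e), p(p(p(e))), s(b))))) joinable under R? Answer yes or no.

Reduce t₁ = q(s(m(p(b), q(s(m(e, p(b), b))), m(p(s(e)), f(e, p(p(b))), b)))):
1. q(s(m(p(b), q(s(m(e, p(b), b))), m(p(s(e)), f(e, p(p(b))), b))))  →  p(m(p(b), q(s(m(e, p(b), b))), m(p(s(e)), f(e, p(p(b))), b)))   [R1 at ε]
2. p(m(p(b), q(s(m(e, p(b), b))), m(p(s(e)), f(e, p(p(b))), b)))  →  p(m(p(b), p(m(e, p(b), b)), m(p(s(e)), f(e, p(p(b))), b)))   [R1 at 1.2]
3. p(m(p(b), p(m(e, p(b), b)), m(p(s(e)), f(e, p(p(b))), b)))  →  p(m(e, p(b), b))   [R2 at 1]
4. p(m(e, p(b), b))  →  p(b)   [R2 at 1]

Reduce t₂ = p(p(m(b, p(e), m(s(e), p(p(p(e))), s(b))))):
1. p(p(m(b, p(e), m(s(e), p(p(p(e))), s(b)))))  →  p(p(e))   [R2 at 1.1]

no — NF(t₁) = p(b), NF(t₂) = p(p(e))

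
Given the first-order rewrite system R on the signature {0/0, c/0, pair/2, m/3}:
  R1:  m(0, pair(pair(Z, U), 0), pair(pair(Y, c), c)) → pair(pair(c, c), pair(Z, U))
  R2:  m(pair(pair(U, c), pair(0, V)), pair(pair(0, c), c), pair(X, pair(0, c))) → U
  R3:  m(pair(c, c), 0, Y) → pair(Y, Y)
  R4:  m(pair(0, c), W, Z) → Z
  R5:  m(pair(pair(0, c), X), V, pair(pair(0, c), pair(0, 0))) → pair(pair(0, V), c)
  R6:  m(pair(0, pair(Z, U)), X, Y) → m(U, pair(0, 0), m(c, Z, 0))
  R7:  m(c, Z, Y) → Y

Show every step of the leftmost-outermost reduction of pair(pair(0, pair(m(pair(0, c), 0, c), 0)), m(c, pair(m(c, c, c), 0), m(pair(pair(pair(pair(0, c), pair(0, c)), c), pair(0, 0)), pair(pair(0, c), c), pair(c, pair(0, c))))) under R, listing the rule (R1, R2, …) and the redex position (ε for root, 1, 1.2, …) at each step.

1. pair(pair(0, pair(m(pair(0, c), 0, c), 0)), m(c, pair(m(c, c, c), 0), m(pair(pair(pair(pair(0, c), pair(0, c)), c), pair(0, 0)), pair(pair(0, c), c), pair(c, pair(0, c)))))  →  pair(pair(0, pair(c, 0)), m(c, pair(m(c, c, c), 0), m(pair(pair(pair(pair(0, c), pair(0, c)), c), pair(0, 0)), pair(pair(0, c), c), pair(c, pair(0, c)))))   [R4 at 1.2.1]
2. pair(pair(0, pair(c, 0)), m(c, pair(m(c, c, c), 0), m(pair(pair(pair(pair(0, c), pair(0, c)), c), pair(0, 0)), pair(pair(0, c), c), pair(c, pair(0, c)))))  →  pair(pair(0, pair(c, 0)), m(pair(pair(pair(pair(0, c), pair(0, c)), c), pair(0, 0)), pair(pair(0, c), c), pair(c, pair(0, c))))   [R7 at 2]
3. pair(pair(0, pair(c, 0)), m(pair(pair(pair(pair(0, c), pair(0, c)), c), pair(0, 0)), pair(pair(0, c), c), pair(c, pair(0, c))))  →  pair(pair(0, pair(c, 0)), pair(pair(0, c), pair(0, c)))   [R2 at 2]

pair(pair(0, pair(c, 0)), pair(pair(0, c), pair(0, c)))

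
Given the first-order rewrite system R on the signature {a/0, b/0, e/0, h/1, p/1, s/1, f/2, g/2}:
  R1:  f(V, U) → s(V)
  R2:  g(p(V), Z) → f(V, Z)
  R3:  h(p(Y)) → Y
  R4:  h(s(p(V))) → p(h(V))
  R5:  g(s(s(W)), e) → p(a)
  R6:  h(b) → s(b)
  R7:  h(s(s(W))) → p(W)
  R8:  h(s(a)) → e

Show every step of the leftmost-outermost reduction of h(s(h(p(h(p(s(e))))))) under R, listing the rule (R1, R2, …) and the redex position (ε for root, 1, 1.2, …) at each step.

1. h(s(h(p(h(p(s(e)))))))  →  h(s(h(p(s(e)))))   [R3 at 1.1]
2. h(s(h(p(s(e)))))  →  h(s(s(e)))   [R3 at 1.1]
3. h(s(s(e)))  →  p(e)   [R7 at ε]

p(e)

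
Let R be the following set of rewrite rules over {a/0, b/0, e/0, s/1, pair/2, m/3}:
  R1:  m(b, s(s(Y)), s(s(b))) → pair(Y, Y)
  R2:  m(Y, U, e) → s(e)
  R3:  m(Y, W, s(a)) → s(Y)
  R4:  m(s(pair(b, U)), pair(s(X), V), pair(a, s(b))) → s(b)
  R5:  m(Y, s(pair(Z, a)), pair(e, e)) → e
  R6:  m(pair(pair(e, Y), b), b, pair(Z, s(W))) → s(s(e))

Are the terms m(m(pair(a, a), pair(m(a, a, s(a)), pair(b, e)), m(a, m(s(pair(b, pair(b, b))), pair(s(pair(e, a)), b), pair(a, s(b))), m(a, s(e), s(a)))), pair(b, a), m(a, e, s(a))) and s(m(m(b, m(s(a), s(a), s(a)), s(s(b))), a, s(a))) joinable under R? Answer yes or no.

Reduce t₁ = m(m(pair(a, a), pair(m(a, a, s(a)), pair(b, e)), m(a, m(s(pair(b, pair(b, b))), pair(s(pair(e, a)), b), pair(a, s(b))), m(a, s(e), s(a)))), pair(b, a), m(a, e, s(a))):
1. m(m(pair(a, a), pair(m(a, a, s(a)), pair(b, e)), m(a, m(s(pair(b, pair(b, b))), pair(s(pair(e, a)), b), pair(a, s(b))), m(a, s(e), s(a)))), pair(b, a), m(a, e, s(a)))  →  m(m(pair(a, a), pair(s(a), pair(b, e)), m(a, m(s(pair(b, pair(b, b))), pair(s(pair(e, a)), b), pair(a, s(b))), m(a, s(e), s(a)))), pair(b, a), m(a, e, s(a)))   [R3 at 1.2.1]
2. m(m(pair(a, a), pair(s(a), pair(b, e)), m(a, m(s(pair(b, pair(b, b))), pair(s(pair(e, a)), b), pair(a, s(b))), m(a, s(e), s(a)))), pair(b, a), m(a, e, s(a)))  →  m(m(pair(a, a), pair(s(a), pair(b, e)), m(a, s(b), m(a, s(e), s(a)))), pair(b, a), m(a, e, s(a)))   [R4 at 1.3.2]
3. m(m(pair(a, a), pair(s(a), pair(b, e)), m(a, s(b), m(a, s(e), s(a)))), pair(b, a), m(a, e, s(a)))  →  m(m(pair(a, a), pair(s(a), pair(b, e)), m(a, s(b), s(a))), pair(b, a), m(a, e, s(a)))   [R3 at 1.3.3]
4. m(m(pair(a, a), pair(s(a), pair(b, e)), m(a, s(b), s(a))), pair(b, a), m(a, e, s(a)))  →  m(m(pair(a, a), pair(s(a), pair(b, e)), s(a)), pair(b, a), m(a, e, s(a)))   [R3 at 1.3]
5. m(m(pair(a, a), pair(s(a), pair(b, e)), s(a)), pair(b, a), m(a, e, s(a)))  →  m(s(pair(a, a)), pair(b, a), m(a, e, s(a)))   [R3 at 1]
6. m(s(pair(a, a)), pair(b, a), m(a, e, s(a)))  →  m(s(pair(a, a)), pair(b, a), s(a))   [R3 at 3]
7. m(s(pair(a, a)), pair(b, a), s(a))  →  s(s(pair(a, a)))   [R3 at ε]

Reduce t₂ = s(m(m(b, m(s(a), s(a), s(a)), s(s(b))), a, s(a))):
1. s(m(m(b, m(s(a), s(a), s(a)), s(s(b))), a, s(a)))  →  s(s(m(b, m(s(a), s(a), s(a)), s(s(b)))))   [R3 at 1]
2. s(s(m(b, m(s(a), s(a), s(a)), s(s(b)))))  →  s(s(m(b, s(s(a)), s(s(b)))))   [R3 at 1.1.2]
3. s(s(m(b, s(s(a)), s(s(b)))))  →  s(s(pair(a, a)))   [R1 at 1.1]

yes — NF(t₁) = s(s(pair(a, a))), NF(t₂) = s(s(pair(a, a)))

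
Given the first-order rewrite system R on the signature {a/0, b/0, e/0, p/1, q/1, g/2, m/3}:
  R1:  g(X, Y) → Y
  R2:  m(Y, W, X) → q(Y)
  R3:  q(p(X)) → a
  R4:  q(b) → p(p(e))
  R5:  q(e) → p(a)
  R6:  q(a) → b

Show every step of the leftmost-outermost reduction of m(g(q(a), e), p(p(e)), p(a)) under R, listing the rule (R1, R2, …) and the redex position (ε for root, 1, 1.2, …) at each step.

1. m(g(q(a), e), p(p(e)), p(a))  →  q(g(q(a), e))   [R2 at ε]
2. q(g(q(a), e))  →  q(e)   [R1 at 1]
3. q(e)  →  p(a)   [R5 at ε]

p(a)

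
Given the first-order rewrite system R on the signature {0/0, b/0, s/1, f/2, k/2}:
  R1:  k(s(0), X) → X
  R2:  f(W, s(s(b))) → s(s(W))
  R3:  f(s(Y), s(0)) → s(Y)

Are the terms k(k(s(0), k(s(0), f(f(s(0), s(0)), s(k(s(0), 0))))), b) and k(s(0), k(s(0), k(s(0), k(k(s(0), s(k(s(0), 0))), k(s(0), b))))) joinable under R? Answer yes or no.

Reduce t₁ = k(k(s(0), k(s(0), f(f(s(0), s(0)), s(k(s(0), 0))))), b):
1. k(k(s(0), k(s(0), f(f(s(0), s(0)), s(k(s(0), 0))))), b)  →  k(k(s(0), f(f(s(0), s(0)), s(k(s(0), 0)))), b)   [R1 at 1]
2. k(k(s(0), f(f(s(0), s(0)), s(k(s(0), 0)))), b)  →  k(f(f(s(0), s(0)), s(k(s(0), 0))), b)   [R1 at 1]
3. k(f(f(s(0), s(0)), s(k(s(0), 0))), b)  →  k(f(s(0), s(k(s(0), 0))), b)   [R3 at 1.1]
4. k(f(s(0), s(k(s(0), 0))), b)  →  k(f(s(0), s(0)), b)   [R1 at 1.2.1]
5. k(f(s(0), s(0)), b)  →  k(s(0), b)   [R3 at 1]
6. k(s(0), b)  →  b   [R1 at ε]

Reduce t₂ = k(s(0), k(s(0), k(s(0), k(k(s(0), s(k(s(0), 0))), k(s(0), b))))):
1. k(s(0), k(s(0), k(s(0), k(k(s(0), s(k(s(0), 0))), k(s(0), b)))))  →  k(s(0), k(s(0), k(k(s(0), s(k(s(0), 0))), k(s(0), b))))   [R1 at ε]
2. k(s(0), k(s(0), k(k(s(0), s(k(s(0), 0))), k(s(0), b))))  →  k(s(0), k(k(s(0), s(k(s(0), 0))), k(s(0), b)))   [R1 at ε]
3. k(s(0), k(k(s(0), s(k(s(0), 0))), k(s(0), b)))  →  k(k(s(0), s(k(s(0), 0))), k(s(0), b))   [R1 at ε]
4. k(k(s(0), s(k(s(0), 0))), k(s(0), b))  →  k(s(k(s(0), 0)), k(s(0), b))   [R1 at 1]
5. k(s(k(s(0), 0)), k(s(0), b))  →  k(s(0), k(s(0), b))   [R1 at 1.1]
6. k(s(0), k(s(0), b))  →  k(s(0), b)   [R1 at ε]
7. k(s(0), b)  →  b   [R1 at ε]

yes — NF(t₁) = b, NF(t₂) = b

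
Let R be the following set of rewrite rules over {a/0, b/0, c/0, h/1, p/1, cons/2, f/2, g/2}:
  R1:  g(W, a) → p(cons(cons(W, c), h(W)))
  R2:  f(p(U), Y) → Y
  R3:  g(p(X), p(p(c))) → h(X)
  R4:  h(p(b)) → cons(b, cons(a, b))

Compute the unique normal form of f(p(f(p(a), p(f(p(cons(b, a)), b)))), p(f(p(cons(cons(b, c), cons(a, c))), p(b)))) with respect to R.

p(p(b))

1. f(p(f(p(a), p(f(p(cons(b, a)), b)))), p(f(p(cons(cons(b, c), cons(a, c))), p(b))))  →  p(f(p(cons(cons(b, c), cons(a, c))), p(b)))   [R2 at ε]
2. p(f(p(cons(cons(b, c), cons(a, c))), p(b)))  →  p(p(b))   [R2 at 1]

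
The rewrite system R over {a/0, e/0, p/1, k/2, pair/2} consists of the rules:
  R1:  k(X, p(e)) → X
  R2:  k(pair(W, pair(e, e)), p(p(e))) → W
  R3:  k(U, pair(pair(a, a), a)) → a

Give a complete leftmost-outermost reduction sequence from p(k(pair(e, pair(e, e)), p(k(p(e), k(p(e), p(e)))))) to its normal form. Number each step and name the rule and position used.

1. p(k(pair(e, pair(e, e)), p(k(p(e), k(p(e), p(e))))))  →  p(k(pair(e, pair(e, e)), p(k(p(e), p(e)))))   [R1 at 1.2.1.2]
2. p(k(pair(e, pair(e, e)), p(k(p(e), p(e)))))  →  p(k(pair(e, pair(e, e)), p(p(e))))   [R1 at 1.2.1]
3. p(k(pair(e, pair(e, e)), p(p(e))))  →  p(e)   [R2 at 1]

p(e)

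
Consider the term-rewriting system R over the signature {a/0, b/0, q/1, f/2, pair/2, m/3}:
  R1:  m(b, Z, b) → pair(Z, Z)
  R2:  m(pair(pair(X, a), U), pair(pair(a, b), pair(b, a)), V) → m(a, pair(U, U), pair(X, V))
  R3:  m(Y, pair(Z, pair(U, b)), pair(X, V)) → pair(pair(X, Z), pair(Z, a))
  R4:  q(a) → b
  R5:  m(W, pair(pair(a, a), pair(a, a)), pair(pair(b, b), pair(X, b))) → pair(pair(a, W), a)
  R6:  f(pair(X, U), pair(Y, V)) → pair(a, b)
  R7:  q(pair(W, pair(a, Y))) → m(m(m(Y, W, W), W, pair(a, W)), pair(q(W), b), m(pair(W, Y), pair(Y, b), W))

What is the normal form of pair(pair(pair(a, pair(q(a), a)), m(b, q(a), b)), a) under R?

pair(pair(pair(a, pair(b, a)), pair(b, b)), a)

1. pair(pair(pair(a, pair(q(a), a)), m(b, q(a), b)), a)  →  pair(pair(pair(a, pair(b, a)), m(b, q(a), b)), a)   [R4 at 1.1.2.1]
2. pair(pair(pair(a, pair(b, a)), m(b, q(a), b)), a)  →  pair(pair(pair(a, pair(b, a)), pair(q(a), q(a))), a)   [R1 at 1.2]
3. pair(pair(pair(a, pair(b, a)), pair(q(a), q(a))), a)  →  pair(pair(pair(a, pair(b, a)), pair(b, q(a))), a)   [R4 at 1.2.1]
4. pair(pair(pair(a, pair(b, a)), pair(b, q(a))), a)  →  pair(pair(pair(a, pair(b, a)), pair(b, b)), a)   [R4 at 1.2.2]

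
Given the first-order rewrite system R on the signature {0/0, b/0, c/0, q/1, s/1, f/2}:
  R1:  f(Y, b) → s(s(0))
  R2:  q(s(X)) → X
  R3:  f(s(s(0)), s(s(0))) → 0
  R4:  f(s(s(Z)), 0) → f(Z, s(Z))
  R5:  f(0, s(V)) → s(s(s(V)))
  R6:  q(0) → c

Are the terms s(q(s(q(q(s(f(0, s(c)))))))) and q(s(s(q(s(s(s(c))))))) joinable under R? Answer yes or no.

Reduce t₁ = s(q(s(q(q(s(f(0, s(c)))))))):
1. s(q(s(q(q(s(f(0, s(c))))))))  →  s(q(q(s(f(0, s(c))))))   [R2 at 1]
2. s(q(q(s(f(0, s(c))))))  →  s(q(f(0, s(c))))   [R2 at 1.1]
3. s(q(f(0, s(c))))  →  s(q(s(s(s(c)))))   [R5 at 1.1]
4. s(q(s(s(s(c)))))  →  s(s(s(c)))   [R2 at 1]

Reduce t₂ = q(s(s(q(s(s(s(c))))))):
1. q(s(s(q(s(s(s(c)))))))  →  s(q(s(s(s(c)))))   [R2 at ε]
2. s(q(s(s(s(c)))))  →  s(s(s(c)))   [R2 at 1]

yes — NF(t₁) = s(s(s(c))), NF(t₂) = s(s(s(c)))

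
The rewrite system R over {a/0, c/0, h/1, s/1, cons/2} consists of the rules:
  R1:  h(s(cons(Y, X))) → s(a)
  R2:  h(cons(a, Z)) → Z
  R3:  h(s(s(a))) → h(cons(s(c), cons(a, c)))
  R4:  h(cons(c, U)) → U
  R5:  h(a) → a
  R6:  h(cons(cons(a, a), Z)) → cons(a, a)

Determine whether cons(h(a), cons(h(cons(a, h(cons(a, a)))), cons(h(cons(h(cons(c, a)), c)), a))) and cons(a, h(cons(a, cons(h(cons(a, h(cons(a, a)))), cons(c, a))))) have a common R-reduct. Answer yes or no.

yes — NF(t₁) = cons(a, cons(a, cons(c, a))), NF(t₂) = cons(a, cons(a, cons(c, a)))

Reduce t₁ = cons(h(a), cons(h(cons(a, h(cons(a, a)))), cons(h(cons(h(cons(c, a)), c)), a))):
1. cons(h(a), cons(h(cons(a, h(cons(a, a)))), cons(h(cons(h(cons(c, a)), c)), a)))  →  cons(a, cons(h(cons(a, h(cons(a, a)))), cons(h(cons(h(cons(c, a)), c)), a)))   [R5 at 1]
2. cons(a, cons(h(cons(a, h(cons(a, a)))), cons(h(cons(h(cons(c, a)), c)), a)))  →  cons(a, cons(h(cons(a, a)), cons(h(cons(h(cons(c, a)), c)), a)))   [R2 at 2.1]
3. cons(a, cons(h(cons(a, a)), cons(h(cons(h(cons(c, a)), c)), a)))  →  cons(a, cons(a, cons(h(cons(h(cons(c, a)), c)), a)))   [R2 at 2.1]
4. cons(a, cons(a, cons(h(cons(h(cons(c, a)), c)), a)))  →  cons(a, cons(a, cons(h(cons(a, c)), a)))   [R4 at 2.2.1.1.1]
5. cons(a, cons(a, cons(h(cons(a, c)), a)))  →  cons(a, cons(a, cons(c, a)))   [R2 at 2.2.1]

Reduce t₂ = cons(a, h(cons(a, cons(h(cons(a, h(cons(a, a)))), cons(c, a))))):
1. cons(a, h(cons(a, cons(h(cons(a, h(cons(a, a)))), cons(c, a)))))  →  cons(a, cons(h(cons(a, h(cons(a, a)))), cons(c, a)))   [R2 at 2]
2. cons(a, cons(h(cons(a, h(cons(a, a)))), cons(c, a)))  →  cons(a, cons(h(cons(a, a)), cons(c, a)))   [R2 at 2.1]
3. cons(a, cons(h(cons(a, a)), cons(c, a)))  →  cons(a, cons(a, cons(c, a)))   [R2 at 2.1]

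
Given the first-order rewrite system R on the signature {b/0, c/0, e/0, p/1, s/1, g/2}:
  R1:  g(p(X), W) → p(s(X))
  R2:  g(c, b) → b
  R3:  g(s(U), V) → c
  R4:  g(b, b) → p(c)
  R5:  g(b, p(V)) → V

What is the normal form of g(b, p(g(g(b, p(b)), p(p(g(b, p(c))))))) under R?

p(c)

1. g(b, p(g(g(b, p(b)), p(p(g(b, p(c)))))))  →  g(g(b, p(b)), p(p(g(b, p(c)))))   [R5 at ε]
2. g(g(b, p(b)), p(p(g(b, p(c)))))  →  g(b, p(p(g(b, p(c)))))   [R5 at 1]
3. g(b, p(p(g(b, p(c)))))  →  p(g(b, p(c)))   [R5 at ε]
4. p(g(b, p(c)))  →  p(c)   [R5 at 1]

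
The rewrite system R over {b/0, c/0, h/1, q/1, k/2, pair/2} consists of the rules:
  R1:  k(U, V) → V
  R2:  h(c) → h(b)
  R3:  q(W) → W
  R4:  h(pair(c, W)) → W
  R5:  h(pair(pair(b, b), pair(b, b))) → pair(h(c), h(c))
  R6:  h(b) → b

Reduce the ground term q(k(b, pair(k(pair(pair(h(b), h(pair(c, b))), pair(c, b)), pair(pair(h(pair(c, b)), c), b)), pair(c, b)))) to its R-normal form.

1. q(k(b, pair(k(pair(pair(h(b), h(pair(c, b))), pair(c, b)), pair(pair(h(pair(c, b)), c), b)), pair(c, b))))  →  k(b, pair(k(pair(pair(h(b), h(pair(c, b))), pair(c, b)), pair(pair(h(pair(c, b)), c), b)), pair(c, b)))   [R3 at ε]
2. k(b, pair(k(pair(pair(h(b), h(pair(c, b))), pair(c, b)), pair(pair(h(pair(c, b)), c), b)), pair(c, b)))  →  pair(k(pair(pair(h(b), h(pair(c, b))), pair(c, b)), pair(pair(h(pair(c, b)), c), b)), pair(c, b))   [R1 at ε]
3. pair(k(pair(pair(h(b), h(pair(c, b))), pair(c, b)), pair(pair(h(pair(c, b)), c), b)), pair(c, b))  →  pair(pair(pair(h(pair(c, b)), c), b), pair(c, b))   [R1 at 1]
4. pair(pair(pair(h(pair(c, b)), c), b), pair(c, b))  →  pair(pair(pair(b, c), b), pair(c, b))   [R4 at 1.1.1]

pair(pair(pair(b, c), b), pair(c, b))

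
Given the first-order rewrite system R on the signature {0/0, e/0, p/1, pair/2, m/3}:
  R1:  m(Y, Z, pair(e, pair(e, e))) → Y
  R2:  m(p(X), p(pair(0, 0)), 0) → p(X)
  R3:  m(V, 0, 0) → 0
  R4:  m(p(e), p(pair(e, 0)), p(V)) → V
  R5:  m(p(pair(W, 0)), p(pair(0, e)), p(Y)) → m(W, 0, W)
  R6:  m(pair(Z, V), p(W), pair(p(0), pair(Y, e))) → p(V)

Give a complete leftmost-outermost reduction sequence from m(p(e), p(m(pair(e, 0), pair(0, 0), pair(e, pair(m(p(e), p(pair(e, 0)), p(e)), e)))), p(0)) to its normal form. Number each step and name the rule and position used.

1. m(p(e), p(m(pair(e, 0), pair(0, 0), pair(e, pair(m(p(e), p(pair(e, 0)), p(e)), e)))), p(0))  →  m(p(e), p(m(pair(e, 0), pair(0, 0), pair(e, pair(e, e)))), p(0))   [R4 at 2.1.3.2.1]
2. m(p(e), p(m(pair(e, 0), pair(0, 0), pair(e, pair(e, e)))), p(0))  →  m(p(e), p(pair(e, 0)), p(0))   [R1 at 2.1]
3. m(p(e), p(pair(e, 0)), p(0))  →  0   [R4 at ε]

0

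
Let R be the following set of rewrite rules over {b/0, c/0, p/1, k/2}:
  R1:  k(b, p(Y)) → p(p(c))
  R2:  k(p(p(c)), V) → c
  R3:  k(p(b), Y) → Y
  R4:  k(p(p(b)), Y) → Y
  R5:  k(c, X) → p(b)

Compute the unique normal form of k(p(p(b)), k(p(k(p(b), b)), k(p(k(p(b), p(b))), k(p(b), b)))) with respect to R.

b

1. k(p(p(b)), k(p(k(p(b), b)), k(p(k(p(b), p(b))), k(p(b), b))))  →  k(p(k(p(b), b)), k(p(k(p(b), p(b))), k(p(b), b)))   [R4 at ε]
2. k(p(k(p(b), b)), k(p(k(p(b), p(b))), k(p(b), b)))  →  k(p(b), k(p(k(p(b), p(b))), k(p(b), b)))   [R3 at 1.1]
3. k(p(b), k(p(k(p(b), p(b))), k(p(b), b)))  →  k(p(k(p(b), p(b))), k(p(b), b))   [R3 at ε]
4. k(p(k(p(b), p(b))), k(p(b), b))  →  k(p(p(b)), k(p(b), b))   [R3 at 1.1]
5. k(p(p(b)), k(p(b), b))  →  k(p(b), b)   [R4 at ε]
6. k(p(b), b)  →  b   [R3 at ε]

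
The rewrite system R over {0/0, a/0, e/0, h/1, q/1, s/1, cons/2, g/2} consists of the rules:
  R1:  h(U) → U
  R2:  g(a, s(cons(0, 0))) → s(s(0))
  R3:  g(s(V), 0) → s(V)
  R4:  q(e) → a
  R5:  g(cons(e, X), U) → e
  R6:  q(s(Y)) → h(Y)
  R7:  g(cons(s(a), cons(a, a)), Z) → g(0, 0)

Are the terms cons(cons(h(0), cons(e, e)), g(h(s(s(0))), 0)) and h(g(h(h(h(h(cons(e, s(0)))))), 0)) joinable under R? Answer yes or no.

no — NF(t₁) = cons(cons(0, cons(e, e)), s(s(0))), NF(t₂) = e

Reduce t₁ = cons(cons(h(0), cons(e, e)), g(h(s(s(0))), 0)):
1. cons(cons(h(0), cons(e, e)), g(h(s(s(0))), 0))  →  cons(cons(0, cons(e, e)), g(h(s(s(0))), 0))   [R1 at 1.1]
2. cons(cons(0, cons(e, e)), g(h(s(s(0))), 0))  →  cons(cons(0, cons(e, e)), g(s(s(0)), 0))   [R1 at 2.1]
3. cons(cons(0, cons(e, e)), g(s(s(0)), 0))  →  cons(cons(0, cons(e, e)), s(s(0)))   [R3 at 2]

Reduce t₂ = h(g(h(h(h(h(cons(e, s(0)))))), 0)):
1. h(g(h(h(h(h(cons(e, s(0)))))), 0))  →  g(h(h(h(h(cons(e, s(0)))))), 0)   [R1 at ε]
2. g(h(h(h(h(cons(e, s(0)))))), 0)  →  g(h(h(h(cons(e, s(0))))), 0)   [R1 at 1]
3. g(h(h(h(cons(e, s(0))))), 0)  →  g(h(h(cons(e, s(0)))), 0)   [R1 at 1]
4. g(h(h(cons(e, s(0)))), 0)  →  g(h(cons(e, s(0))), 0)   [R1 at 1]
5. g(h(cons(e, s(0))), 0)  →  g(cons(e, s(0)), 0)   [R1 at 1]
6. g(cons(e, s(0)), 0)  →  e   [R5 at ε]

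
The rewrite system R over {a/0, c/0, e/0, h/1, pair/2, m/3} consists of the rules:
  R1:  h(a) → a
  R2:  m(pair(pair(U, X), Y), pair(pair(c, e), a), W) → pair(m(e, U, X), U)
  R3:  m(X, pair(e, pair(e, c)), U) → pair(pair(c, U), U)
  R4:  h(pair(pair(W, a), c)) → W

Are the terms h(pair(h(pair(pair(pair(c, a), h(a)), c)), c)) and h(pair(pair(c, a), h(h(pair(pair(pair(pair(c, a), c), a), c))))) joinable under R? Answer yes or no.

yes — NF(t₁) = c, NF(t₂) = c

Reduce t₁ = h(pair(h(pair(pair(pair(c, a), h(a)), c)), c)):
1. h(pair(h(pair(pair(pair(c, a), h(a)), c)), c))  →  h(pair(h(pair(pair(pair(c, a), a), c)), c))   [R1 at 1.1.1.1.2]
2. h(pair(h(pair(pair(pair(c, a), a), c)), c))  →  h(pair(pair(c, a), c))   [R4 at 1.1]
3. h(pair(pair(c, a), c))  →  c   [R4 at ε]

Reduce t₂ = h(pair(pair(c, a), h(h(pair(pair(pair(pair(c, a), c), a), c))))):
1. h(pair(pair(c, a), h(h(pair(pair(pair(pair(c, a), c), a), c)))))  →  h(pair(pair(c, a), h(pair(pair(c, a), c))))   [R4 at 1.2.1]
2. h(pair(pair(c, a), h(pair(pair(c, a), c))))  →  h(pair(pair(c, a), c))   [R4 at 1.2]
3. h(pair(pair(c, a), c))  →  c   [R4 at ε]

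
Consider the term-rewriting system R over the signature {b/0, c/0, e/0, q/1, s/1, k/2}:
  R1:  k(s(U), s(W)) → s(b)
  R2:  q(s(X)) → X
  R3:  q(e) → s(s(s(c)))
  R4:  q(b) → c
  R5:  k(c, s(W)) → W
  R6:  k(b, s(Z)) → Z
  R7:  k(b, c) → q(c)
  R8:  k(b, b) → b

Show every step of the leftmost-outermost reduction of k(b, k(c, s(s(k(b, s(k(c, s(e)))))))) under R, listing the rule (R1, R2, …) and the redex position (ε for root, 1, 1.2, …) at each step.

e

1. k(b, k(c, s(s(k(b, s(k(c, s(e))))))))  →  k(b, s(k(b, s(k(c, s(e))))))   [R5 at 2]
2. k(b, s(k(b, s(k(c, s(e))))))  →  k(b, s(k(c, s(e))))   [R6 at ε]
3. k(b, s(k(c, s(e))))  →  k(c, s(e))   [R6 at ε]
4. k(c, s(e))  →  e   [R5 at ε]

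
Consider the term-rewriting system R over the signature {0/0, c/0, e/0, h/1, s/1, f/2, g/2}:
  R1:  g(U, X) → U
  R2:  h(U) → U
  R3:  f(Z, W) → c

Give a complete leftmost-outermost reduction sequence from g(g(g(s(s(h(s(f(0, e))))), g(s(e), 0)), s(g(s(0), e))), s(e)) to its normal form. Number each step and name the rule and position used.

s(s(s(c)))

1. g(g(g(s(s(h(s(f(0, e))))), g(s(e), 0)), s(g(s(0), e))), s(e))  →  g(g(s(s(h(s(f(0, e))))), g(s(e), 0)), s(g(s(0), e)))   [R1 at ε]
2. g(g(s(s(h(s(f(0, e))))), g(s(e), 0)), s(g(s(0), e)))  →  g(s(s(h(s(f(0, e))))), g(s(e), 0))   [R1 at ε]
3. g(s(s(h(s(f(0, e))))), g(s(e), 0))  →  s(s(h(s(f(0, e)))))   [R1 at ε]
4. s(s(h(s(f(0, e)))))  →  s(s(s(f(0, e))))   [R2 at 1.1]
5. s(s(s(f(0, e))))  →  s(s(s(c)))   [R3 at 1.1.1]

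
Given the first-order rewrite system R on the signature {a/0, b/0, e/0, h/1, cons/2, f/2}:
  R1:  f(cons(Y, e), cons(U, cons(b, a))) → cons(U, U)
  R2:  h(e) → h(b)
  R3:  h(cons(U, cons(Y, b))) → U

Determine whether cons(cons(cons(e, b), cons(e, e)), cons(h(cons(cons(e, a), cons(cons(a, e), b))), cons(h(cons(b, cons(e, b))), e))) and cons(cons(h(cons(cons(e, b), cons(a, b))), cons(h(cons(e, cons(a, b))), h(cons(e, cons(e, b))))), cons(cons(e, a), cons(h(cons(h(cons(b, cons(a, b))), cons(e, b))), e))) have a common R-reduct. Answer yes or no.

Reduce t₁ = cons(cons(cons(e, b), cons(e, e)), cons(h(cons(cons(e, a), cons(cons(a, e), b))), cons(h(cons(b, cons(e, b))), e))):
1. cons(cons(cons(e, b), cons(e, e)), cons(h(cons(cons(e, a), cons(cons(a, e), b))), cons(h(cons(b, cons(e, b))), e)))  →  cons(cons(cons(e, b), cons(e, e)), cons(cons(e, a), cons(h(cons(b, cons(e, b))), e)))   [R3 at 2.1]
2. cons(cons(cons(e, b), cons(e, e)), cons(cons(e, a), cons(h(cons(b, cons(e, b))), e)))  →  cons(cons(cons(e, b), cons(e, e)), cons(cons(e, a), cons(b, e)))   [R3 at 2.2.1]

Reduce t₂ = cons(cons(h(cons(cons(e, b), cons(a, b))), cons(h(cons(e, cons(a, b))), h(cons(e, cons(e, b))))), cons(cons(e, a), cons(h(cons(h(cons(b, cons(a, b))), cons(e, b))), e))):
1. cons(cons(h(cons(cons(e, b), cons(a, b))), cons(h(cons(e, cons(a, b))), h(cons(e, cons(e, b))))), cons(cons(e, a), cons(h(cons(h(cons(b, cons(a, b))), cons(e, b))), e)))  →  cons(cons(cons(e, b), cons(h(cons(e, cons(a, b))), h(cons(e, cons(e, b))))), cons(cons(e, a), cons(h(cons(h(cons(b, cons(a, b))), cons(e, b))), e)))   [R3 at 1.1]
2. cons(cons(cons(e, b), cons(h(cons(e, cons(a, b))), h(cons(e, cons(e, b))))), cons(cons(e, a), cons(h(cons(h(cons(b, cons(a, b))), cons(e, b))), e)))  →  cons(cons(cons(e, b), cons(e, h(cons(e, cons(e, b))))), cons(cons(e, a), cons(h(cons(h(cons(b, cons(a, b))), cons(e, b))), e)))   [R3 at 1.2.1]
3. cons(cons(cons(e, b), cons(e, h(cons(e, cons(e, b))))), cons(cons(e, a), cons(h(cons(h(cons(b, cons(a, b))), cons(e, b))), e)))  →  cons(cons(cons(e, b), cons(e, e)), cons(cons(e, a), cons(h(cons(h(cons(b, cons(a, b))), cons(e, b))), e)))   [R3 at 1.2.2]
4. cons(cons(cons(e, b), cons(e, e)), cons(cons(e, a), cons(h(cons(h(cons(b, cons(a, b))), cons(e, b))), e)))  →  cons(cons(cons(e, b), cons(e, e)), cons(cons(e, a), cons(h(cons(b, cons(a, b))), e)))   [R3 at 2.2.1]
5. cons(cons(cons(e, b), cons(e, e)), cons(cons(e, a), cons(h(cons(b, cons(a, b))), e)))  →  cons(cons(cons(e, b), cons(e, e)), cons(cons(e, a), cons(b, e)))   [R3 at 2.2.1]

yes — NF(t₁) = cons(cons(cons(e, b), cons(e, e)), cons(cons(e, a), cons(b, e))), NF(t₂) = cons(cons(cons(e, b), cons(e, e)), cons(cons(e, a), cons(b, e)))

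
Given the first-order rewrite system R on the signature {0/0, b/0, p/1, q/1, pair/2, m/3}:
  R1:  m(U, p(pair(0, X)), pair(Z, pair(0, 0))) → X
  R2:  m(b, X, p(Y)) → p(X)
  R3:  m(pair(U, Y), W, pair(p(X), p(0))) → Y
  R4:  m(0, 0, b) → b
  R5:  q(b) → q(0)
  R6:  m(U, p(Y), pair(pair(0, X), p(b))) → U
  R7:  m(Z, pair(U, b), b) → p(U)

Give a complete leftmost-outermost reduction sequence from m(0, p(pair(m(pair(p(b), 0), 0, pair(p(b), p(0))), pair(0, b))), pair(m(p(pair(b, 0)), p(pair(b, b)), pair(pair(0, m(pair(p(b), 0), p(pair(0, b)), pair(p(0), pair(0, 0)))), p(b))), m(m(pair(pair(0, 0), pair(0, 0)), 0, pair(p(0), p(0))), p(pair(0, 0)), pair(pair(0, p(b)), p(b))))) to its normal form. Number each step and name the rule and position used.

1. m(0, p(pair(m(pair(p(b), 0), 0, pair(p(b), p(0))), pair(0, b))), pair(m(p(pair(b, 0)), p(pair(b, b)), pair(pair(0, m(pair(p(b), 0), p(pair(0, b)), pair(p(0), pair(0, 0)))), p(b))), m(m(pair(pair(0, 0), pair(0, 0)), 0, pair(p(0), p(0))), p(pair(0, 0)), pair(pair(0, p(b)), p(b)))))  →  m(0, p(pair(0, pair(0, b))), pair(m(p(pair(b, 0)), p(pair(b, b)), pair(pair(0, m(pair(p(b), 0), p(pair(0, b)), pair(p(0), pair(0, 0)))), p(b))), m(m(pair(pair(0, 0), pair(0, 0)), 0, pair(p(0), p(0))), p(pair(0, 0)), pair(pair(0, p(b)), p(b)))))   [R3 at 2.1.1]
2. m(0, p(pair(0, pair(0, b))), pair(m(p(pair(b, 0)), p(pair(b, b)), pair(pair(0, m(pair(p(b), 0), p(pair(0, b)), pair(p(0), pair(0, 0)))), p(b))), m(m(pair(pair(0, 0), pair(0, 0)), 0, pair(p(0), p(0))), p(pair(0, 0)), pair(pair(0, p(b)), p(b)))))  →  m(0, p(pair(0, pair(0, b))), pair(p(pair(b, 0)), m(m(pair(pair(0, 0), pair(0, 0)), 0, pair(p(0), p(0))), p(pair(0, 0)), pair(pair(0, p(b)), p(b)))))   [R6 at 3.1]
3. m(0, p(pair(0, pair(0, b))), pair(p(pair(b, 0)), m(m(pair(pair(0, 0), pair(0, 0)), 0, pair(p(0), p(0))), p(pair(0, 0)), pair(pair(0, p(b)), p(b)))))  →  m(0, p(pair(0, pair(0, b))), pair(p(pair(b, 0)), m(pair(pair(0, 0), pair(0, 0)), 0, pair(p(0), p(0)))))   [R6 at 3.2]
4. m(0, p(pair(0, pair(0, b))), pair(p(pair(b, 0)), m(pair(pair(0, 0), pair(0, 0)), 0, pair(p(0), p(0)))))  →  m(0, p(pair(0, pair(0, b))), pair(p(pair(b, 0)), pair(0, 0)))   [R3 at 3.2]
5. m(0, p(pair(0, pair(0, b))), pair(p(pair(b, 0)), pair(0, 0)))  →  pair(0, b)   [R1 at ε]

pair(0, b)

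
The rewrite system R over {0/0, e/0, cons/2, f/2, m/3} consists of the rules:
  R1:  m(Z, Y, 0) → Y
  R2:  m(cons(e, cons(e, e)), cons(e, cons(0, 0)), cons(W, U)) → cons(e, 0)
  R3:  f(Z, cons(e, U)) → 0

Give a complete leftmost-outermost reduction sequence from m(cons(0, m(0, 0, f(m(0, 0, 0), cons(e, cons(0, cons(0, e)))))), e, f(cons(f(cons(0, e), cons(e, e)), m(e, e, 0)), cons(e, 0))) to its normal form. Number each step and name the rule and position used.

e

1. m(cons(0, m(0, 0, f(m(0, 0, 0), cons(e, cons(0, cons(0, e)))))), e, f(cons(f(cons(0, e), cons(e, e)), m(e, e, 0)), cons(e, 0)))  →  m(cons(0, m(0, 0, 0)), e, f(cons(f(cons(0, e), cons(e, e)), m(e, e, 0)), cons(e, 0)))   [R3 at 1.2.3]
2. m(cons(0, m(0, 0, 0)), e, f(cons(f(cons(0, e), cons(e, e)), m(e, e, 0)), cons(e, 0)))  →  m(cons(0, 0), e, f(cons(f(cons(0, e), cons(e, e)), m(e, e, 0)), cons(e, 0)))   [R1 at 1.2]
3. m(cons(0, 0), e, f(cons(f(cons(0, e), cons(e, e)), m(e, e, 0)), cons(e, 0)))  →  m(cons(0, 0), e, 0)   [R3 at 3]
4. m(cons(0, 0), e, 0)  →  e   [R1 at ε]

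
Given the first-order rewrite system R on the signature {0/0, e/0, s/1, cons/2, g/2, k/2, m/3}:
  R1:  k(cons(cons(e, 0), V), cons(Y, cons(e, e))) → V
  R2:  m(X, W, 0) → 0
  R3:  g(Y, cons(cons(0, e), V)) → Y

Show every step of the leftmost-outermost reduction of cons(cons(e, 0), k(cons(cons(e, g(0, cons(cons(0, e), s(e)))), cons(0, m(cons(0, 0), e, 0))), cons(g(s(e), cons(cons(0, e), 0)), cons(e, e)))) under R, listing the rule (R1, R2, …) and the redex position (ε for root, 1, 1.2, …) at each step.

1. cons(cons(e, 0), k(cons(cons(e, g(0, cons(cons(0, e), s(e)))), cons(0, m(cons(0, 0), e, 0))), cons(g(s(e), cons(cons(0, e), 0)), cons(e, e))))  →  cons(cons(e, 0), k(cons(cons(e, 0), cons(0, m(cons(0, 0), e, 0))), cons(g(s(e), cons(cons(0, e), 0)), cons(e, e))))   [R3 at 2.1.1.2]
2. cons(cons(e, 0), k(cons(cons(e, 0), cons(0, m(cons(0, 0), e, 0))), cons(g(s(e), cons(cons(0, e), 0)), cons(e, e))))  →  cons(cons(e, 0), cons(0, m(cons(0, 0), e, 0)))   [R1 at 2]
3. cons(cons(e, 0), cons(0, m(cons(0, 0), e, 0)))  →  cons(cons(e, 0), cons(0, 0))   [R2 at 2.2]

cons(cons(e, 0), cons(0, 0))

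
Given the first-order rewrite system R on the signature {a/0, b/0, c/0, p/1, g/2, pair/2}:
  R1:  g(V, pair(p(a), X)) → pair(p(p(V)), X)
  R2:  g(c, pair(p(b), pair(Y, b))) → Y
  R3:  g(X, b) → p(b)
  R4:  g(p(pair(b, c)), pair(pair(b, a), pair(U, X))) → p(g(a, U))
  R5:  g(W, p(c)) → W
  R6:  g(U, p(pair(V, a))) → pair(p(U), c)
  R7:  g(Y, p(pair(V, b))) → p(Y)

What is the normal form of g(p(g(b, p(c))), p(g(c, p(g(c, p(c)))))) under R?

p(b)

1. g(p(g(b, p(c))), p(g(c, p(g(c, p(c))))))  →  g(p(b), p(g(c, p(g(c, p(c))))))   [R5 at 1.1]
2. g(p(b), p(g(c, p(g(c, p(c))))))  →  g(p(b), p(g(c, p(c))))   [R5 at 2.1.2.1]
3. g(p(b), p(g(c, p(c))))  →  g(p(b), p(c))   [R5 at 2.1]
4. g(p(b), p(c))  →  p(b)   [R5 at ε]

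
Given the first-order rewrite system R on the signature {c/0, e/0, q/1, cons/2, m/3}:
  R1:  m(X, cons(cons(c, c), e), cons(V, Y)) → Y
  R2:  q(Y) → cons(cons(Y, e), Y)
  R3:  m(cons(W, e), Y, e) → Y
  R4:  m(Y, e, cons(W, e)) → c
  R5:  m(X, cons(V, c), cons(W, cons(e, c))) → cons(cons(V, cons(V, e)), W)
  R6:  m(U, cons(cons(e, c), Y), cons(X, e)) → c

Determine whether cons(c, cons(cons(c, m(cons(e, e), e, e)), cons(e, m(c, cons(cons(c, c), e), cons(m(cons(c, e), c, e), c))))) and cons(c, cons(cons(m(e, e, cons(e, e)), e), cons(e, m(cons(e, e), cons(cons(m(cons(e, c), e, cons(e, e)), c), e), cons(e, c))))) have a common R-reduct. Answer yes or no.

yes — NF(t₁) = cons(c, cons(cons(c, e), cons(e, c))), NF(t₂) = cons(c, cons(cons(c, e), cons(e, c)))

Reduce t₁ = cons(c, cons(cons(c, m(cons(e, e), e, e)), cons(e, m(c, cons(cons(c, c), e), cons(m(cons(c, e), c, e), c))))):
1. cons(c, cons(cons(c, m(cons(e, e), e, e)), cons(e, m(c, cons(cons(c, c), e), cons(m(cons(c, e), c, e), c)))))  →  cons(c, cons(cons(c, e), cons(e, m(c, cons(cons(c, c), e), cons(m(cons(c, e), c, e), c)))))   [R3 at 2.1.2]
2. cons(c, cons(cons(c, e), cons(e, m(c, cons(cons(c, c), e), cons(m(cons(c, e), c, e), c)))))  →  cons(c, cons(cons(c, e), cons(e, c)))   [R1 at 2.2.2]

Reduce t₂ = cons(c, cons(cons(m(e, e, cons(e, e)), e), cons(e, m(cons(e, e), cons(cons(m(cons(e, c), e, cons(e, e)), c), e), cons(e, c))))):
1. cons(c, cons(cons(m(e, e, cons(e, e)), e), cons(e, m(cons(e, e), cons(cons(m(cons(e, c), e, cons(e, e)), c), e), cons(e, c)))))  →  cons(c, cons(cons(c, e), cons(e, m(cons(e, e), cons(cons(m(cons(e, c), e, cons(e, e)), c), e), cons(e, c)))))   [R4 at 2.1.1]
2. cons(c, cons(cons(c, e), cons(e, m(cons(e, e), cons(cons(m(cons(e, c), e, cons(e, e)), c), e), cons(e, c)))))  →  cons(c, cons(cons(c, e), cons(e, m(cons(e, e), cons(cons(c, c), e), cons(e, c)))))   [R4 at 2.2.2.2.1.1]
3. cons(c, cons(cons(c, e), cons(e, m(cons(e, e), cons(cons(c, c), e), cons(e, c)))))  →  cons(c, cons(cons(c, e), cons(e, c)))   [R1 at 2.2.2]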